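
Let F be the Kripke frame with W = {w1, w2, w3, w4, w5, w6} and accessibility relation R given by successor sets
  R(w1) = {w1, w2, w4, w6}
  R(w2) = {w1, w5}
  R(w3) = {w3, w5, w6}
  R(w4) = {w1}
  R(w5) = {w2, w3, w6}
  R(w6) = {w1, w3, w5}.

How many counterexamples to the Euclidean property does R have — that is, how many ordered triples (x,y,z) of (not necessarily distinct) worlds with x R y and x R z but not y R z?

Enumerating: (w1,w2,w2), (w1,w2,w4), (w1,w2,w6), (w1,w4,w2), (w1,w4,w4), (w1,w4,w6), (w1,w6,w2), (w1,w6,w4), (w1,w6,w6), (w2,w1,w5), (w2,w5,w1), (w2,w5,w5), … and 13 more.
Total: 25.

25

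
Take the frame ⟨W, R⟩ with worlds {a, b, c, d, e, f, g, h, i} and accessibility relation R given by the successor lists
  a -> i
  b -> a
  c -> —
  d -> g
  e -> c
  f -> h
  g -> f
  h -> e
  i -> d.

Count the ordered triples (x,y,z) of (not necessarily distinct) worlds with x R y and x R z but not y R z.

8

Enumerating: (a,i,i), (b,a,a), (d,g,g), (e,c,c), (f,h,h), (g,f,f), (h,e,e), (i,d,d).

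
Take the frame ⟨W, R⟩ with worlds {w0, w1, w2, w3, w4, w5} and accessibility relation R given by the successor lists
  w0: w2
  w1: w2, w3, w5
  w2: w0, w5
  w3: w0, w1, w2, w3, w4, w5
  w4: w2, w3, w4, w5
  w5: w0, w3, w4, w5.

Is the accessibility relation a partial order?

No

Reflexive: no — w0 is not related to itself.
Transitive: no — w0 R w2 and w2 R w5, but not w0 R w5.
Antisymmetric: no — w0 R w2 and w2 R w0 with w0 ≠ w2.
So R is not a partial order.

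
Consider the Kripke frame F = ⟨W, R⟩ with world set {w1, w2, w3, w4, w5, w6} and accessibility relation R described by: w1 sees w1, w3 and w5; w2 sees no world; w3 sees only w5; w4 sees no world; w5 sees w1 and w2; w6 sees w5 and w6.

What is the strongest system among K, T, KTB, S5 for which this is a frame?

K

Reflexive (axiom T): no — w2 is not related to itself.
Symmetric (axiom B): no — w1 R w3 but not w3 R w1.
Euclidean (axiom 5): no — w1 R w5 and w1 R w3, but not w5 R w3.
So F validates K; T would additionally require R to be reflexive. The strongest is K.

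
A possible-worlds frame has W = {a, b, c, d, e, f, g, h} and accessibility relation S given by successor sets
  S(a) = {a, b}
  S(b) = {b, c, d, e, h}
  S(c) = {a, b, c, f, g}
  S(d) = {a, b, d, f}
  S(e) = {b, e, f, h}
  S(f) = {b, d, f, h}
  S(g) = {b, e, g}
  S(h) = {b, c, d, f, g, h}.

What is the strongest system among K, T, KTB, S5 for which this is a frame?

T

Reflexive (axiom T): yes — every world is S-related to itself.
Symmetric (axiom B): no — a S b but not b S a.
Euclidean (axiom 5): no — b S c and b S d, but not c S d.
So F validates K, T; KTB would additionally require S to be symmetric. The strongest is T.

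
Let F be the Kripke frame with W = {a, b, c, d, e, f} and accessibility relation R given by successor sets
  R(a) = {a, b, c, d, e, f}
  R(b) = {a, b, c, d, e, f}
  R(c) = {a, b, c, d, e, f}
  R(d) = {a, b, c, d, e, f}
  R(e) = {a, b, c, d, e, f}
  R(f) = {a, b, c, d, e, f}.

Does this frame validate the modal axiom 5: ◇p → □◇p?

Yes

Axiom 5 corresponds to the accessibility relation being Euclidean.
Euclidean: yes — any two successors of a common world are R-related.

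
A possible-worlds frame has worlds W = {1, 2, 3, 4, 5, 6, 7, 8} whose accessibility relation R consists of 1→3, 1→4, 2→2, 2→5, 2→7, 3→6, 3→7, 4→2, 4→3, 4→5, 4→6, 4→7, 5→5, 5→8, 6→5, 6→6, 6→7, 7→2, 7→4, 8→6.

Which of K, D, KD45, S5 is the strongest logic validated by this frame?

D

Serial (axiom D): yes — every world has a successor (e.g. 1 R 3).
Euclidean (axiom 5): no — 1 R 3 and 1 R 4, but not 3 R 4.
Transitive (axiom 4): no — 1 R 3 and 3 R 6, but not 1 R 6.
Reflexive (axiom T): no — 1 is not related to itself.
So F validates K, D; KD45 would additionally require R to be Euclidean and transitive. The strongest is D.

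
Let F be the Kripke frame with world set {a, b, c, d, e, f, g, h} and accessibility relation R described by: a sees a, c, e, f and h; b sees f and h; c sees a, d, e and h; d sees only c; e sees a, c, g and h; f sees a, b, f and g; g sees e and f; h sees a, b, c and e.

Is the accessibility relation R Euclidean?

Euclidean: no — a R c and a R f, but not c R f.

No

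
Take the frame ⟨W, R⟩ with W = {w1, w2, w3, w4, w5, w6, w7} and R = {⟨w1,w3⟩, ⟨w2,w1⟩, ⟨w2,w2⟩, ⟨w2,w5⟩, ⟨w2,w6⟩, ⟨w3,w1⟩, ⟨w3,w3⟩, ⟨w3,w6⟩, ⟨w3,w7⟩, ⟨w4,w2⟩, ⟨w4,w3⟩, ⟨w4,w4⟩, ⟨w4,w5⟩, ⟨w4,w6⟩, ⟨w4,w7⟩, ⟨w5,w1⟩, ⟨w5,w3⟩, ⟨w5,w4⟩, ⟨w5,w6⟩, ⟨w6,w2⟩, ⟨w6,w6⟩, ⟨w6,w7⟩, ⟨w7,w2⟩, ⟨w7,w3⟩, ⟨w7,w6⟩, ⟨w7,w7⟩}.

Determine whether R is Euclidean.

Euclidean: no — w2 R w1 and w2 R w5, but not w1 R w5.

No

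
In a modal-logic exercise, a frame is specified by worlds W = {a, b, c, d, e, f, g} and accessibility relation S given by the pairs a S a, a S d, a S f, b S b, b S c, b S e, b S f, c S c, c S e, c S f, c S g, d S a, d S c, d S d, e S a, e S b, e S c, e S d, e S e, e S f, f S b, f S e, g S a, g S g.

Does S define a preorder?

Reflexive: no — f is not related to itself.
Transitive: no — a S d and d S c, but not a S c.
So S is not a preorder.

No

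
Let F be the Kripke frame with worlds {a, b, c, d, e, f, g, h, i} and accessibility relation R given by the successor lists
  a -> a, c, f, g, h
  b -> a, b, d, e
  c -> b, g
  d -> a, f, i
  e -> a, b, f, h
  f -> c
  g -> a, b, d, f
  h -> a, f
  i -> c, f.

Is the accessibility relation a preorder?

Reflexive: no — c is not related to itself.
Transitive: no — a R c and c R b, but not a R b.
So R is not a preorder.

No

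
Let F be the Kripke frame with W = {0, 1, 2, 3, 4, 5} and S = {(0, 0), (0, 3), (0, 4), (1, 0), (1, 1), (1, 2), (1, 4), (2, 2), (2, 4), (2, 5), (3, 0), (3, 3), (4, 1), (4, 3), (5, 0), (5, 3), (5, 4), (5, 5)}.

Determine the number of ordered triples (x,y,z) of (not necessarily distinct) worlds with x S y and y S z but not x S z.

14

Enumerating: (0,4,1), (1,0,3), (1,2,5), (1,4,3), (2,4,1), (2,4,3), (2,5,0), (2,5,3), (3,0,4), (4,1,0), (4,1,2), (4,1,4), (4,3,0), (5,4,1).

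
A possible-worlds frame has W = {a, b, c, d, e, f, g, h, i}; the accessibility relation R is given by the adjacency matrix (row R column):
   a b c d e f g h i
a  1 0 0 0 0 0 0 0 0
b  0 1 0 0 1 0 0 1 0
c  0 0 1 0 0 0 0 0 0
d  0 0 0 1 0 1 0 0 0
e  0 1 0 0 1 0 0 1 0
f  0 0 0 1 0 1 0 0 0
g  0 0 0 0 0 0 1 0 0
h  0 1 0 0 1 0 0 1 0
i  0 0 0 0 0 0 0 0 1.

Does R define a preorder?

Yes

Reflexive: yes — every world is R-related to itself.
Transitive: yes — every two-step R-path is closed by a direct edge.
So R is a preorder.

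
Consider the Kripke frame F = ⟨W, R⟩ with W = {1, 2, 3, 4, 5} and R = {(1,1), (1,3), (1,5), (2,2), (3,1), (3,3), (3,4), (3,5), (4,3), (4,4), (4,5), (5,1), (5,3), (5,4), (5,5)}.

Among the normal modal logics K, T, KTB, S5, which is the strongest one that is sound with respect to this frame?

Reflexive (axiom T): yes — every world is R-related to itself.
Symmetric (axiom B): yes — every pair in R has its reverse in R.
Euclidean (axiom 5): no — 3 R 1 and 3 R 4, but not 1 R 4.
So F validates K, T, KTB; S5 would additionally require R to be Euclidean. The strongest is KTB.

KTB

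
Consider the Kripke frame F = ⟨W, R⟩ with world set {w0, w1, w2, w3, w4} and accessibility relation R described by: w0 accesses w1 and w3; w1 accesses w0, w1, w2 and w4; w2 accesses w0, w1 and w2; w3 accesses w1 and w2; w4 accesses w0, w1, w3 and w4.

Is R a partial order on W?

No

Reflexive: no — w0 is not related to itself.
Transitive: no — w0 R w1 and w1 R w2, but not w0 R w2.
Antisymmetric: no — w0 R w1 and w1 R w0 with w0 ≠ w1.
So R is not a partial order.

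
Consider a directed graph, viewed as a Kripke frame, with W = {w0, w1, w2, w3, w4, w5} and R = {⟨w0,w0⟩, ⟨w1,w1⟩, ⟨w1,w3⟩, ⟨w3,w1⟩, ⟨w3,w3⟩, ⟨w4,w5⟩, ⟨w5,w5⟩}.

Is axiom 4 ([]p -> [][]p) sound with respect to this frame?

The schema 4 characterises exactly the transitive frames.
Transitive: yes — every two-step R-path is closed by a direct edge.

Yes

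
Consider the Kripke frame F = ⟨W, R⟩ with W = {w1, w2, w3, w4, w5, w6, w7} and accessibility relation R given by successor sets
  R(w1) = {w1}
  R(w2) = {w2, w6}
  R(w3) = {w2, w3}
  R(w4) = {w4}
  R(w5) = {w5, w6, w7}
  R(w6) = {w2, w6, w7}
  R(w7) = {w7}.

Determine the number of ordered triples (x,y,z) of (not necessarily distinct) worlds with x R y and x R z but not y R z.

Enumerating: (w3,w2,w3), (w5,w6,w5), (w5,w7,w5), (w5,w7,w6), (w6,w2,w7), (w6,w7,w2), (w6,w7,w6).

7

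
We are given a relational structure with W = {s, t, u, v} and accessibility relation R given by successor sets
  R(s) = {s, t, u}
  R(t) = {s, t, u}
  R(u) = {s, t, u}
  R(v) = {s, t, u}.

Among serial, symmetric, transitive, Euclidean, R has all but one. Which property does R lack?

symmetric

Serial: yes — every world has a successor (e.g. s R s).
Symmetric: no — v R s but not s R v.
Transitive: yes — every two-step R-path is closed by a direct edge.
Euclidean: yes — any two successors of a common world are R-related.
Only symmetric fails.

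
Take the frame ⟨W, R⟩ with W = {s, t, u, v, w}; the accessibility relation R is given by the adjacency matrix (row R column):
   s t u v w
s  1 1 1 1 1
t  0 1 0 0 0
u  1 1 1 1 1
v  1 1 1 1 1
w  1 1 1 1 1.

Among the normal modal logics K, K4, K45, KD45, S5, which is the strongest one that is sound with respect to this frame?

K4

Transitive (axiom 4): yes — every two-step R-path is closed by a direct edge.
Euclidean (axiom 5): no — s R t and s R u, but not t R u.
Serial (axiom D): yes — every world has a successor (e.g. s R s).
Reflexive (axiom T): yes — every world is R-related to itself.
So F validates K, K4; K45 would additionally require R to be Euclidean. The strongest is K4.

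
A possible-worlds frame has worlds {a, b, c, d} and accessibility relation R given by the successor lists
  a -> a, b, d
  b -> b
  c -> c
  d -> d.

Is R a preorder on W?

Reflexive: yes — every world is R-related to itself.
Transitive: yes — every two-step R-path is closed by a direct edge.
So R is a preorder.

Yes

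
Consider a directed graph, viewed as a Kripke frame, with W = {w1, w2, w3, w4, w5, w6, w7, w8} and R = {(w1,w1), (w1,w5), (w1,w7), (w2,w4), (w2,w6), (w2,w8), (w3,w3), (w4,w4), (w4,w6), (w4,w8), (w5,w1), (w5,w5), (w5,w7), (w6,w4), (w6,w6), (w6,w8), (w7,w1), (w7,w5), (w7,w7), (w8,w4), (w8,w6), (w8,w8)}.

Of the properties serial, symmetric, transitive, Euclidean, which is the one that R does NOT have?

Serial: yes — every world has a successor (e.g. w1 R w1).
Symmetric: no — w2 R w4 but not w4 R w2.
Transitive: yes — every two-step R-path is closed by a direct edge.
Euclidean: yes — any two successors of a common world are R-related.
Only symmetric fails.

symmetric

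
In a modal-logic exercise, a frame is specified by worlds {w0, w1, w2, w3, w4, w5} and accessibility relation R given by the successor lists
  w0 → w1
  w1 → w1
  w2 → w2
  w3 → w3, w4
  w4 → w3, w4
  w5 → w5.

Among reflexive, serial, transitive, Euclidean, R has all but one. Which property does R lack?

Reflexive: no — w0 is not related to itself.
Serial: yes — every world has a successor (e.g. w0 R w1).
Transitive: yes — every two-step R-path is closed by a direct edge.
Euclidean: yes — any two successors of a common world are R-related.
Only reflexive fails.

reflexive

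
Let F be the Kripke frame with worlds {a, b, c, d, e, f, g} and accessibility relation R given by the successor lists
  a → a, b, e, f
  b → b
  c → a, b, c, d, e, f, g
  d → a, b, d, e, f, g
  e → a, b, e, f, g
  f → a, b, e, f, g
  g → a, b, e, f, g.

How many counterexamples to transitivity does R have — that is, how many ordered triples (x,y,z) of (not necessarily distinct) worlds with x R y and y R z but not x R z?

Enumerating: (a,e,g), (a,f,g).

2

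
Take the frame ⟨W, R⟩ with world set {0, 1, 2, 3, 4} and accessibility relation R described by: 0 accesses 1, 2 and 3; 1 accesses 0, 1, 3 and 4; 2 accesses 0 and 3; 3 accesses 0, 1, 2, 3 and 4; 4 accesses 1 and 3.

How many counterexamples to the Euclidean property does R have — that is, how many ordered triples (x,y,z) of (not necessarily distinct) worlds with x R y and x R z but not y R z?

Enumerating: (0,1,2), (0,2,1), (0,2,2), (1,0,0), (1,0,4), (1,4,0), (1,4,4), (2,0,0), (3,0,0), (3,0,4), (3,1,2), (3,2,1), (3,2,2), (3,2,4), (3,4,0), (3,4,2), (3,4,4).

17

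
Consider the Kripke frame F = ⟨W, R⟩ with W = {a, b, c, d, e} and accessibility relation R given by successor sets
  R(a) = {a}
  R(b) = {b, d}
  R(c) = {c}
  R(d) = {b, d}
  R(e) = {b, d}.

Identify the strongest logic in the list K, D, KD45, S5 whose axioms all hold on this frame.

KD45

Serial (axiom D): yes — every world has a successor (e.g. a R a).
Euclidean (axiom 5): yes — any two successors of a common world are R-related.
Transitive (axiom 4): yes — every two-step R-path is closed by a direct edge.
Reflexive (axiom T): no — e is not related to itself.
So F validates K, D, KD45; S5 would additionally require R to be reflexive. The strongest is KD45.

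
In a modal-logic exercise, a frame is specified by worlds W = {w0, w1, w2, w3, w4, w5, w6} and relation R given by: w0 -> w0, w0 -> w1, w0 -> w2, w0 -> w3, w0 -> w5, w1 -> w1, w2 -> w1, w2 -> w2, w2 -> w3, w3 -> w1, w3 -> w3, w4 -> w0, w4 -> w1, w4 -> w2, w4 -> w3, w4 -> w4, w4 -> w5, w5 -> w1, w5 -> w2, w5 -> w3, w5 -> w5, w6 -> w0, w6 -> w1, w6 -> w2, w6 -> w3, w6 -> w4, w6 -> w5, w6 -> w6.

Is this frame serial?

Yes

Serial: yes — every world has a successor (e.g. w0 R w0).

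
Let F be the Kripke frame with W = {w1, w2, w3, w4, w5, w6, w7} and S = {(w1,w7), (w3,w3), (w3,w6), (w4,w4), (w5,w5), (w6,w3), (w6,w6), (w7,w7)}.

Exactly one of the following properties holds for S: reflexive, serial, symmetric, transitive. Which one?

Reflexive: no — w1 is not related to itself.
Serial: no — w2 has no S-successor.
Symmetric: no — w1 S w7 but not w7 S w1.
Transitive: yes — every two-step S-path is closed by a direct edge.
Only transitive holds.

transitive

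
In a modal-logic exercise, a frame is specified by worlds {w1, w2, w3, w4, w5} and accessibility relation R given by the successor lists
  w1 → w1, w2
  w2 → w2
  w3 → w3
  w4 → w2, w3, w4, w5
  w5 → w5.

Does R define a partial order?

Yes

Reflexive: yes — every world is R-related to itself.
Transitive: yes — every two-step R-path is closed by a direct edge.
Antisymmetric: yes — no distinct pair is related both ways.
So R is a partial order.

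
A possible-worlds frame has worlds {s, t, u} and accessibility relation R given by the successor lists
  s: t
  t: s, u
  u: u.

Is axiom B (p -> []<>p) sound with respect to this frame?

The schema B characterises exactly the symmetric frames.
Symmetric: no — t R u but not u R t.

No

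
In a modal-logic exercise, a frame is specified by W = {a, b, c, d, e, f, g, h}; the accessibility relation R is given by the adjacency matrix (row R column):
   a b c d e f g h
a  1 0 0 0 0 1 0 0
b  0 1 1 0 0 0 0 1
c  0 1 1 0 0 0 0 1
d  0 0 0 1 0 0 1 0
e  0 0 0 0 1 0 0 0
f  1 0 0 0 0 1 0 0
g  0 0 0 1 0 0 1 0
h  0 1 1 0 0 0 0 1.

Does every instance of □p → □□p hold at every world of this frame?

Yes

Axiom 4 corresponds to the accessibility relation being transitive.
Transitive: yes — every two-step R-path is closed by a direct edge.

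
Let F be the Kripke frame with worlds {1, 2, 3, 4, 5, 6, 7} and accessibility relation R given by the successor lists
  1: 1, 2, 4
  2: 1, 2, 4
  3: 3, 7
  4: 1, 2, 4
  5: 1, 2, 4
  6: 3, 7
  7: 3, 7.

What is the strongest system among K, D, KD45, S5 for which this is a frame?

Serial (axiom D): yes — every world has a successor (e.g. 1 R 1).
Euclidean (axiom 5): yes — any two successors of a common world are R-related.
Transitive (axiom 4): yes — every two-step R-path is closed by a direct edge.
Reflexive (axiom T): no — 5 is not related to itself.
So F validates K, D, KD45; S5 would additionally require R to be reflexive. The strongest is KD45.

KD45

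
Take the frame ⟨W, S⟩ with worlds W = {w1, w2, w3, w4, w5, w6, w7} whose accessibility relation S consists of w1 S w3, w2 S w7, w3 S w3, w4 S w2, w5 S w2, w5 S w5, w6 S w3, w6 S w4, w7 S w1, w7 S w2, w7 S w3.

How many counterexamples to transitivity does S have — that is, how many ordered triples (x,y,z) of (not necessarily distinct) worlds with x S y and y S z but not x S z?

Enumerating: (w2,w7,w1), (w2,w7,w2), (w2,w7,w3), (w4,w2,w7), (w5,w2,w7), (w6,w4,w2), (w7,w2,w7).

7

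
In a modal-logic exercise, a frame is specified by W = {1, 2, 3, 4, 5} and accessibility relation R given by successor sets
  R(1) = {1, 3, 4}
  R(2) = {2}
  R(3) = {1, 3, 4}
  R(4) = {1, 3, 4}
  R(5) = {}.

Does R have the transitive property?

Yes

Transitive: yes — every two-step R-path is closed by a direct edge.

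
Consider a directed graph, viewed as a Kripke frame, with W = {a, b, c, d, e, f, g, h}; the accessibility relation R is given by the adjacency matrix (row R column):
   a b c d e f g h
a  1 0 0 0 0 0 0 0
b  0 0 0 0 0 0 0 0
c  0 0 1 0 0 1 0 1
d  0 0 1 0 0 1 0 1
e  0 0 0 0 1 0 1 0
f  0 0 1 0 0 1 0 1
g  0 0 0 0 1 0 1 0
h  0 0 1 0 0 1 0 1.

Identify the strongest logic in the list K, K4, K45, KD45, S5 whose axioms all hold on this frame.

Transitive (axiom 4): yes — every two-step R-path is closed by a direct edge.
Euclidean (axiom 5): yes — any two successors of a common world are R-related.
Serial (axiom D): no — b has no R-successor.
Reflexive (axiom T): no — b is not related to itself.
So F validates K, K4, K45; KD45 would additionally require R to be serial. The strongest is K45.

K45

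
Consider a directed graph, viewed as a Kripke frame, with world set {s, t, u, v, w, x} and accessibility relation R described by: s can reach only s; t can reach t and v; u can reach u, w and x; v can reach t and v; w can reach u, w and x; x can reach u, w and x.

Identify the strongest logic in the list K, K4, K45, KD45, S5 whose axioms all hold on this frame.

S5

Transitive (axiom 4): yes — every two-step R-path is closed by a direct edge.
Euclidean (axiom 5): yes — any two successors of a common world are R-related.
Serial (axiom D): yes — every world has a successor (e.g. s R s).
Reflexive (axiom T): yes — every world is R-related to itself.
So F validates K, K4, K45, KD45, S5. The strongest is S5.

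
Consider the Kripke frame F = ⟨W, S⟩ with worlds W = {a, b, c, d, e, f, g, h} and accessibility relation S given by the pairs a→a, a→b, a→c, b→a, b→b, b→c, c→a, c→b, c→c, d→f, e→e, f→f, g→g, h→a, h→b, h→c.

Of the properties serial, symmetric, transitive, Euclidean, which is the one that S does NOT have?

Serial: yes — every world has a successor (e.g. a S a).
Symmetric: no — d S f but not f S d.
Transitive: yes — every two-step S-path is closed by a direct edge.
Euclidean: yes — any two successors of a common world are S-related.
Only symmetric fails.

symmetric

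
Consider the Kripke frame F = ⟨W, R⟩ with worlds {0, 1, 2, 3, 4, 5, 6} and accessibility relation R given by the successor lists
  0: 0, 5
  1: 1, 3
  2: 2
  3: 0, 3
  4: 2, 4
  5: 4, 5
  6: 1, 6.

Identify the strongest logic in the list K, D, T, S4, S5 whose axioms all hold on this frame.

T

Serial (axiom D): yes — every world has a successor (e.g. 0 R 0).
Reflexive (axiom T): yes — every world is R-related to itself.
Transitive (axiom 4): no — 0 R 5 and 5 R 4, but not 0 R 4.
Euclidean (axiom 5): no — 0 R 5 and 0 R 0, but not 5 R 0.
So F validates K, D, T; S4 would additionally require R to be transitive. The strongest is T.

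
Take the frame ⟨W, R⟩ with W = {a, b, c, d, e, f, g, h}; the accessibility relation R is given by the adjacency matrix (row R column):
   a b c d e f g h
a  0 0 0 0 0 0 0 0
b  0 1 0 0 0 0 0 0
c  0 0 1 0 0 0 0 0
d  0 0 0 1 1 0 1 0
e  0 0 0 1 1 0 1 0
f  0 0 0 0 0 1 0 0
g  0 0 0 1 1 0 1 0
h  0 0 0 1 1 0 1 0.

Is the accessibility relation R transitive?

Yes

Transitive: yes — every two-step R-path is closed by a direct edge.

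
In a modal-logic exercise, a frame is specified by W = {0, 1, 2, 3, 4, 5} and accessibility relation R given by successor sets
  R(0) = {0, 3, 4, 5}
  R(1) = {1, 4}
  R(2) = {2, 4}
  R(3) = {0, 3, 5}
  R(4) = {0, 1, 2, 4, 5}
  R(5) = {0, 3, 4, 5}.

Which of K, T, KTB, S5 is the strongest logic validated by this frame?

KTB

Reflexive (axiom T): yes — every world is R-related to itself.
Symmetric (axiom B): yes — every pair in R has its reverse in R.
Euclidean (axiom 5): no — 0 R 3 and 0 R 4, but not 3 R 4.
So F validates K, T, KTB; S5 would additionally require R to be Euclidean. The strongest is KTB.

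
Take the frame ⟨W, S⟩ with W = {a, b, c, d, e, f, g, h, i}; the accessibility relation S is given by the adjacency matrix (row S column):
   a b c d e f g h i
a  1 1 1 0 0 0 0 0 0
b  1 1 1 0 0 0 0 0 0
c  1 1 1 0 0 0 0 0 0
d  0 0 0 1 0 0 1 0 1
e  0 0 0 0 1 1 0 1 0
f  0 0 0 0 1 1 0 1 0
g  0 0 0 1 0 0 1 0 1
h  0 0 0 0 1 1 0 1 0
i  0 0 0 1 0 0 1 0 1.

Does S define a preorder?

Yes

Reflexive: yes — every world is S-related to itself.
Transitive: yes — every two-step S-path is closed by a direct edge.
So S is a preorder.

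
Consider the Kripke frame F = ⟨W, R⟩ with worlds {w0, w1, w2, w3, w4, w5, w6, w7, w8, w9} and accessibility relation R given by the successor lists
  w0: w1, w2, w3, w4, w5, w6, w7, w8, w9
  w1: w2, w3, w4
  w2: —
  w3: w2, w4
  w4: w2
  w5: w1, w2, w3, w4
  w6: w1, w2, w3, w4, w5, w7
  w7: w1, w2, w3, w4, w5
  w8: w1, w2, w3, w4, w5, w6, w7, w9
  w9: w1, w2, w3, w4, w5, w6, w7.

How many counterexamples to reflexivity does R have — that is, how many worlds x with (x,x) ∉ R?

10

Enumerating: w0, w1, w2, w3, w4, w5, w6, w7, w8, w9.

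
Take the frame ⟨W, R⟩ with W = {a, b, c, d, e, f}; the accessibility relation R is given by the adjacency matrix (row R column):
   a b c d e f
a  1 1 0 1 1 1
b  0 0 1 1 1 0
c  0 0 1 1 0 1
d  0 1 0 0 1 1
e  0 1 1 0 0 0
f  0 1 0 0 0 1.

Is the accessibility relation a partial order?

Reflexive: no — b is not related to itself.
Transitive: no — a R b and b R c, but not a R c.
Antisymmetric: no — b R d and d R b with b ≠ d.
So R is not a partial order.

No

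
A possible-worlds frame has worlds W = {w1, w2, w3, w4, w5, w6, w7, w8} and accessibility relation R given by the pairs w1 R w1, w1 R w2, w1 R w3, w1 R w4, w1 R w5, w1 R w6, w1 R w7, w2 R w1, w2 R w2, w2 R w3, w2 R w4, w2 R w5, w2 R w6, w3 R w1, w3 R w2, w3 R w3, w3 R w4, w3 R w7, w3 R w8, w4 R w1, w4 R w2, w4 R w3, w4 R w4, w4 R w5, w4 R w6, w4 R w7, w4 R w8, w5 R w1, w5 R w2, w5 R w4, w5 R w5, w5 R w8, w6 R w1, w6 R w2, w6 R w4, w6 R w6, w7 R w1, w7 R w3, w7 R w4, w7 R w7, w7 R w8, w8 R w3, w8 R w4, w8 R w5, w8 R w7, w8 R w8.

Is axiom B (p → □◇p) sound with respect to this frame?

Axiom B corresponds to the accessibility relation being symmetric.
Symmetric: yes — every pair in R has its reverse in R.

Yes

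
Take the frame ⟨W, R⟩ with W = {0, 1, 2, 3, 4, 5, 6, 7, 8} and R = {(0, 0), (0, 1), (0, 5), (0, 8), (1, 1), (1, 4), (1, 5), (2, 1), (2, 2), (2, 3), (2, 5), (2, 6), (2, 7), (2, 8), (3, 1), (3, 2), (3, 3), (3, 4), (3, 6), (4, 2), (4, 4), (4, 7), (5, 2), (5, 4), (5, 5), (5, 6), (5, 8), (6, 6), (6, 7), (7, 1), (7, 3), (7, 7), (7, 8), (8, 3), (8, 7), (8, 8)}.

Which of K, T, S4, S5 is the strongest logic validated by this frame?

Reflexive (axiom T): yes — every world is R-related to itself.
Transitive (axiom 4): no — 0 R 1 and 1 R 4, but not 0 R 4.
Euclidean (axiom 5): no — 0 R 1 and 0 R 8, but not 1 R 8.
So F validates K, T; S4 would additionally require R to be transitive. The strongest is T.

T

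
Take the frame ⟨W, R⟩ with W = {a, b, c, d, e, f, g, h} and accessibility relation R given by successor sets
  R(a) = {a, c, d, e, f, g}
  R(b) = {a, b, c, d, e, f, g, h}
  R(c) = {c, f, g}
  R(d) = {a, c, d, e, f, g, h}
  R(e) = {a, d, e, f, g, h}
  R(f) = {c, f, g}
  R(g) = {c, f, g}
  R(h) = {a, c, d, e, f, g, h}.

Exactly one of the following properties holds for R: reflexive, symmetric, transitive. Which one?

reflexive

Reflexive: yes — every world is R-related to itself.
Symmetric: no — a R c but not c R a.
Transitive: no — a R d and d R h, but not a R h.
Only reflexive holds.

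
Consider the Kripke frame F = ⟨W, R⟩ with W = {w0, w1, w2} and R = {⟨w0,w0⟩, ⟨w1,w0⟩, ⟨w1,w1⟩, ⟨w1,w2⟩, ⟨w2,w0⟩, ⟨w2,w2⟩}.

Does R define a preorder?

Reflexive: yes — every world is R-related to itself.
Transitive: yes — every two-step R-path is closed by a direct edge.
So R is a preorder.

Yes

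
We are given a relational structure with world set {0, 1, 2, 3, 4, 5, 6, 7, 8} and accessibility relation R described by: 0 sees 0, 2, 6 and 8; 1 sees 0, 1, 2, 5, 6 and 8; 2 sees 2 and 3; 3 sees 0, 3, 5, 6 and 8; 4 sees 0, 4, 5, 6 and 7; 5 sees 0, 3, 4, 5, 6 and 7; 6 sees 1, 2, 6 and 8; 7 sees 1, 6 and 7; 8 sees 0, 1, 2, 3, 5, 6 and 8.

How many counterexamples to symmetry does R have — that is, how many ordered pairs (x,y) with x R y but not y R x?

Enumerating: (0,2), (0,6), (1,0), (1,2), (1,5), (2,3), (3,0), (3,6), (4,0), (4,6), (4,7), (5,0), … and 7 more.
Total: 19.

19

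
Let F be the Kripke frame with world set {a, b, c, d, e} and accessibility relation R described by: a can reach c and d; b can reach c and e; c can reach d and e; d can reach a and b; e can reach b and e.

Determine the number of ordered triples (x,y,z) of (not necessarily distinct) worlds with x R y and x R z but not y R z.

13

Enumerating: (a,c,c), (a,d,c), (a,d,d), (b,c,c), (b,e,c), (c,d,d), (c,d,e), (c,e,d), (d,a,a), (d,a,b), (d,b,a), (d,b,b), (e,b,b).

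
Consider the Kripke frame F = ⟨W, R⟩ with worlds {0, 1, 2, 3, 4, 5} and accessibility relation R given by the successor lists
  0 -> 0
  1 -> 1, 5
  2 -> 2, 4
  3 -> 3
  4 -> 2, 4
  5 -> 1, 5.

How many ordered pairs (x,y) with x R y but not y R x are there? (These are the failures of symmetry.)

R is symmetric; there are no such tuples.

0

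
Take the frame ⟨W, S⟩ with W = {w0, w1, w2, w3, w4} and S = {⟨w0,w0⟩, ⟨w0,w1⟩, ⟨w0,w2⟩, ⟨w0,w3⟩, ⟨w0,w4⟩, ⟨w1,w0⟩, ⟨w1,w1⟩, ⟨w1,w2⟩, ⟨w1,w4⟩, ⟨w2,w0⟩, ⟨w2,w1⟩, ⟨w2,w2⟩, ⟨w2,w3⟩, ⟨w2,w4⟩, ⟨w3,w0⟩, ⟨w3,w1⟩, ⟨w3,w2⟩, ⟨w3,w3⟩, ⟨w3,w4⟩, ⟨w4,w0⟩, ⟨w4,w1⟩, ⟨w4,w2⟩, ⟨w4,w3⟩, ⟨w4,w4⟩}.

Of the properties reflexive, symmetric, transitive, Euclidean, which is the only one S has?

reflexive

Reflexive: yes — every world is S-related to itself.
Symmetric: no — w3 S w1 but not w1 S w3.
Transitive: no — w1 S w0 and w0 S w3, but not w1 S w3.
Euclidean: no — w0 S w1 and w0 S w3, but not w1 S w3.
Only reflexive holds.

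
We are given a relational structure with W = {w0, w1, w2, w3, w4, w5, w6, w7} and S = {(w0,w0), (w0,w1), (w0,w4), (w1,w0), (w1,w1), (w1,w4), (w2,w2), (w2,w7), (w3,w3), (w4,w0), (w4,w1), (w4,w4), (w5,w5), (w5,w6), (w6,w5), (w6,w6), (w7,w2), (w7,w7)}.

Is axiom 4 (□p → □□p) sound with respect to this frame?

By correspondence theory, 4 is valid on a frame iff S is transitive.
Transitive: yes — every two-step S-path is closed by a direct edge.

Yes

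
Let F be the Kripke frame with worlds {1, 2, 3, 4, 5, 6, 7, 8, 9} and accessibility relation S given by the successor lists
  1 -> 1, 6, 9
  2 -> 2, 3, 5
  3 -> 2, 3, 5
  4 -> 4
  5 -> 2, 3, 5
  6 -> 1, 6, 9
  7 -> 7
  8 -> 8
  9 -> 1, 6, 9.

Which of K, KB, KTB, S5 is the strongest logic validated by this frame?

S5

Symmetric (axiom B): yes — every pair in S has its reverse in S.
Reflexive (axiom T): yes — every world is S-related to itself.
Euclidean (axiom 5): yes — any two successors of a common world are S-related.
So F validates K, KB, KTB, S5. The strongest is S5.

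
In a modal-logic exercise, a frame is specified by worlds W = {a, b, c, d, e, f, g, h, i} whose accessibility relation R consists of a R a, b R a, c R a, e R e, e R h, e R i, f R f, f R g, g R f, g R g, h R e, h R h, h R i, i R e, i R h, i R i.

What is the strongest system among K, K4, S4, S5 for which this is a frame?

K4

Transitive (axiom 4): yes — every two-step R-path is closed by a direct edge.
Reflexive (axiom T): no — b is not related to itself.
Euclidean (axiom 5): yes — any two successors of a common world are R-related.
So F validates K, K4; S4 would additionally require R to be reflexive. The strongest is K4.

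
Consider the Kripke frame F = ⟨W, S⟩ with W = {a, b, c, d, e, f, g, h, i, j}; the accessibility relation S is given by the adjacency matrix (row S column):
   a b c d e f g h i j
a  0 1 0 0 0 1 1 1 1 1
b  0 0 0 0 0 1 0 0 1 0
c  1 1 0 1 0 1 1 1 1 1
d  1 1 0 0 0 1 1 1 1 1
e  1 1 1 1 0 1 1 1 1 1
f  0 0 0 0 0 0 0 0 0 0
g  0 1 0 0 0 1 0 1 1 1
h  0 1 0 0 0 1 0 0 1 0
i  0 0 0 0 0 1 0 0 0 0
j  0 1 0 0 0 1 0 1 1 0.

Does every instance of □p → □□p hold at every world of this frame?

The schema 4 characterises exactly the transitive frames.
Transitive: yes — every two-step S-path is closed by a direct edge.

Yes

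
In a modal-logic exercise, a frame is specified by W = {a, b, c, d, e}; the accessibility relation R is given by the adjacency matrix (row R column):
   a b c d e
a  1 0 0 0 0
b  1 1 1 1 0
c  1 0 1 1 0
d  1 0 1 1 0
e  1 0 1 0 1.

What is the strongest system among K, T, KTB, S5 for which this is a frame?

T

Reflexive (axiom T): yes — every world is R-related to itself.
Symmetric (axiom B): no — b R a but not a R b.
Euclidean (axiom 5): no — b R a and b R c, but not a R c.
So F validates K, T; KTB would additionally require R to be symmetric. The strongest is T.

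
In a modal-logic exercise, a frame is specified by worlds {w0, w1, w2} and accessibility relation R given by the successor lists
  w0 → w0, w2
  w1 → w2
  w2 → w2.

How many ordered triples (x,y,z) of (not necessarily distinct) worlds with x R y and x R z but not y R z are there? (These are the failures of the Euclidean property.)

Enumerating: (w0,w2,w0).

1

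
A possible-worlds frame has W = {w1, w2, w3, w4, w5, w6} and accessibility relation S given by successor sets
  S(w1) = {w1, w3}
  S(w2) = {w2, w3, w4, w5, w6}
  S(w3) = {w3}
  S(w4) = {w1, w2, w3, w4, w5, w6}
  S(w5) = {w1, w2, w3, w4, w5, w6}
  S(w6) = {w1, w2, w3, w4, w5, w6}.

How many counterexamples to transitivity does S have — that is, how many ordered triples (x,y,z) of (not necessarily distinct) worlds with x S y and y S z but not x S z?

Enumerating: (w2,w4,w1), (w2,w5,w1), (w2,w6,w1).

3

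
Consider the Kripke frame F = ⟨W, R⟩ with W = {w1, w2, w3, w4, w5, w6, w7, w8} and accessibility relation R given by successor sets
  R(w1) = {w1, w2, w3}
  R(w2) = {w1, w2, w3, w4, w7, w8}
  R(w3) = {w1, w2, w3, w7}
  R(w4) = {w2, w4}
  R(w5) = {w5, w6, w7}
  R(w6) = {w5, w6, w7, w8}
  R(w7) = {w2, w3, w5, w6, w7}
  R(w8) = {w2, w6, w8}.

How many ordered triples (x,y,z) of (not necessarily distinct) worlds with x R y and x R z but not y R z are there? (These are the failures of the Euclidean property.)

32

Enumerating: (w2,w1,w4), (w2,w1,w7), (w2,w1,w8), (w2,w3,w4), (w2,w3,w8), (w2,w4,w1), (w2,w4,w3), (w2,w4,w7), (w2,w4,w8), (w2,w7,w1), (w2,w7,w4), (w2,w7,w8), … and 20 more.
Total: 32.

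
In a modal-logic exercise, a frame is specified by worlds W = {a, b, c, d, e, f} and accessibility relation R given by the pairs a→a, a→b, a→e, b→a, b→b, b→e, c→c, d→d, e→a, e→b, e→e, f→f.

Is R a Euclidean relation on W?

Yes

Euclidean: yes — any two successors of a common world are R-related.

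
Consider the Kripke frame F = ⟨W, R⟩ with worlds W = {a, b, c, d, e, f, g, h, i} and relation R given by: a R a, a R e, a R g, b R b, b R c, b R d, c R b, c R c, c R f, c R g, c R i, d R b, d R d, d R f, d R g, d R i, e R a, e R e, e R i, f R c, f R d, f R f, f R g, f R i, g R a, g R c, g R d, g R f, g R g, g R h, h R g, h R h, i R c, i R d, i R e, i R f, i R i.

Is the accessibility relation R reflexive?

Reflexive: yes — every world is R-related to itself.

Yes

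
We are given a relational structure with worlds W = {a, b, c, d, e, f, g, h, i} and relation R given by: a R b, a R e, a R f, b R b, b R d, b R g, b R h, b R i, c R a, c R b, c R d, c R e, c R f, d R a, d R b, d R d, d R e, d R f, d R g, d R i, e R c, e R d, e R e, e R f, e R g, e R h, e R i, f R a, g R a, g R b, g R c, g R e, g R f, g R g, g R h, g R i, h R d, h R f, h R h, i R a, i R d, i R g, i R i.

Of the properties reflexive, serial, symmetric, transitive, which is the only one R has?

serial

Reflexive: no — a is not related to itself.
Serial: yes — every world has a successor (e.g. a R b).
Symmetric: no — a R b but not b R a.
Transitive: no — a R b and b R d, but not a R d.
Only serial holds.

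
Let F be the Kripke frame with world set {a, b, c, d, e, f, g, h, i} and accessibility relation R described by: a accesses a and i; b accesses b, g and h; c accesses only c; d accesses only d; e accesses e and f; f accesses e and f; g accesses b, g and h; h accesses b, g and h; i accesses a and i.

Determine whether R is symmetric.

Symmetric: yes — every pair in R has its reverse in R.

Yes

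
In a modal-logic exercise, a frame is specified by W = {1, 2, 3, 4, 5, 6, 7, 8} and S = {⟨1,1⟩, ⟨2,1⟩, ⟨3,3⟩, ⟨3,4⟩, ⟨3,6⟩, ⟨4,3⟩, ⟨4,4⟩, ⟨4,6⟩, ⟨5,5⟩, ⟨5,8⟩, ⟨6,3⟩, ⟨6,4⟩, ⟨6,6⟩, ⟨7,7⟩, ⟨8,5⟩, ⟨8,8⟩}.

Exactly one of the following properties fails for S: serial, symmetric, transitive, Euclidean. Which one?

Serial: yes — every world has a successor (e.g. 1 S 1).
Symmetric: no — 2 S 1 but not 1 S 2.
Transitive: yes — every two-step S-path is closed by a direct edge.
Euclidean: yes — any two successors of a common world are S-related.
Only symmetric fails.

symmetric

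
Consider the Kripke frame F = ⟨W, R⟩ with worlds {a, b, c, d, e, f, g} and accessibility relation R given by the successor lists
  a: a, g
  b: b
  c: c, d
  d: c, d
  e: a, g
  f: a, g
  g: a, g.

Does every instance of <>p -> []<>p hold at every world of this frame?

Yes

Axiom 5 corresponds to the accessibility relation being Euclidean.
Euclidean: yes — any two successors of a common world are R-related.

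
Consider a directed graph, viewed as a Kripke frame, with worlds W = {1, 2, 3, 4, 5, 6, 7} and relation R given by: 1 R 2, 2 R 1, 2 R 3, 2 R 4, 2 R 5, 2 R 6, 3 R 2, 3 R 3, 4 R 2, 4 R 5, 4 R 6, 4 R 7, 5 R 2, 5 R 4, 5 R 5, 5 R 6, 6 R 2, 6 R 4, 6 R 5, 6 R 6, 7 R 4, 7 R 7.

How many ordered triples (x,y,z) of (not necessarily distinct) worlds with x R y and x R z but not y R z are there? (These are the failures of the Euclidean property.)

Enumerating: (1,2,2), (2,1,1), (2,1,3), (2,1,4), (2,1,5), (2,1,6), (2,3,1), (2,3,4), (2,3,5), (2,3,6), (2,4,1), (2,4,3), … and 18 more.
Total: 30.

30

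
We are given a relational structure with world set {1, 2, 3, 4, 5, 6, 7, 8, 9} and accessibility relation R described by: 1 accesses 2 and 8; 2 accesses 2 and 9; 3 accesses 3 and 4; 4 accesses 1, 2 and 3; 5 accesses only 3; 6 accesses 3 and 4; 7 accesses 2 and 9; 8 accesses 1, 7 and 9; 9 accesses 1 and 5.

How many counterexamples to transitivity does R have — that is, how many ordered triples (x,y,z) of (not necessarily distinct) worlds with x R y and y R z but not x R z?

Enumerating: (1,2,9), (1,8,1), (1,8,7), (1,8,9), (2,9,1), (2,9,5), (3,4,1), (3,4,2), (4,1,8), (4,2,9), (4,3,4), (5,3,4), … and 11 more.
Total: 23.

23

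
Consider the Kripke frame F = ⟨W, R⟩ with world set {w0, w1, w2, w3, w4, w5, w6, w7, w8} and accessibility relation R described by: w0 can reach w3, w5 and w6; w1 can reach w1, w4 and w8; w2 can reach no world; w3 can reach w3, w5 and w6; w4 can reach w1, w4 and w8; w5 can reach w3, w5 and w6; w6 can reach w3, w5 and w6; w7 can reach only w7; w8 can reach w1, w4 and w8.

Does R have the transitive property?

Yes

Transitive: yes — every two-step R-path is closed by a direct edge.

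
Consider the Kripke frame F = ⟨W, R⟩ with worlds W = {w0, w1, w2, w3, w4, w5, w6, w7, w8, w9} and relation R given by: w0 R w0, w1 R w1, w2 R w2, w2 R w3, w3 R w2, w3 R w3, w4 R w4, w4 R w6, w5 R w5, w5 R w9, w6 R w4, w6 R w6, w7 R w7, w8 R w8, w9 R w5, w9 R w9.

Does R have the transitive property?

Transitive: yes — every two-step R-path is closed by a direct edge.

Yes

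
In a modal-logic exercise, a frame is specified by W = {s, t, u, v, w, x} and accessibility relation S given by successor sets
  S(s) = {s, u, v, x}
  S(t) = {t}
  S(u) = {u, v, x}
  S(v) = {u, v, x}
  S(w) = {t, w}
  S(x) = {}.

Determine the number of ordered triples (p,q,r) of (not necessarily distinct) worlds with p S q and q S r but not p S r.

S is transitive; there are no such tuples.

0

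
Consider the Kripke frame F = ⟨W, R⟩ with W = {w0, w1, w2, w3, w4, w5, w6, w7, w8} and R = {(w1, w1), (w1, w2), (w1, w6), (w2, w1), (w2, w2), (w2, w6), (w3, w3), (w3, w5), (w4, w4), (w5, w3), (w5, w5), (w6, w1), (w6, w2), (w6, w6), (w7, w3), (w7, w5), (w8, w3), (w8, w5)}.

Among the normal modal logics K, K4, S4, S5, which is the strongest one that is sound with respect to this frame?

K4

Transitive (axiom 4): yes — every two-step R-path is closed by a direct edge.
Reflexive (axiom T): no — w0 is not related to itself.
Euclidean (axiom 5): yes — any two successors of a common world are R-related.
So F validates K, K4; S4 would additionally require R to be reflexive. The strongest is K4.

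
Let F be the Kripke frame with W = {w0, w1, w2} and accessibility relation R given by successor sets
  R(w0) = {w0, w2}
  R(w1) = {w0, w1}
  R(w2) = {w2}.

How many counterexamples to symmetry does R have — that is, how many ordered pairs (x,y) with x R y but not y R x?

Enumerating: (w0,w2), (w1,w0).

2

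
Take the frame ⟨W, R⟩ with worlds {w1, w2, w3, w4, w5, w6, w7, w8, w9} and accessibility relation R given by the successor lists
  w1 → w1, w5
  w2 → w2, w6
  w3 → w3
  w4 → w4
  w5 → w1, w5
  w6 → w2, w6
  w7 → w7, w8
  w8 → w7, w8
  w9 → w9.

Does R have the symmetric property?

Yes

Symmetric: yes — every pair in R has its reverse in R.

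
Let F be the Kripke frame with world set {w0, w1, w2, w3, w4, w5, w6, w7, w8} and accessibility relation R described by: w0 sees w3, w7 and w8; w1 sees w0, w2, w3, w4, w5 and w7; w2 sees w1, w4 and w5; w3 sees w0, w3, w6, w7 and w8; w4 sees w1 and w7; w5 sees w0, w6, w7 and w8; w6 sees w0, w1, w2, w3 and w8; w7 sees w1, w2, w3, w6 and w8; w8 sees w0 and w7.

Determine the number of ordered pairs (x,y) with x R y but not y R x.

Enumerating: (w0,w7), (w1,w0), (w1,w3), (w1,w5), (w2,w4), (w2,w5), (w3,w8), (w4,w7), (w5,w0), (w5,w6), (w5,w7), (w5,w8), (w6,w0), (w6,w1), (w6,w2), (w6,w8), (w7,w2), (w7,w6).

18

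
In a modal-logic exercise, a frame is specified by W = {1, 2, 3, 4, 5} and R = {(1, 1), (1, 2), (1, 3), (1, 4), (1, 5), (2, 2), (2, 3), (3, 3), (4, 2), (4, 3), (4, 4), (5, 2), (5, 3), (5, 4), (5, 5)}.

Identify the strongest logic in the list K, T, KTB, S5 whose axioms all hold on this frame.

Reflexive (axiom T): yes — every world is R-related to itself.
Symmetric (axiom B): no — 1 R 2 but not 2 R 1.
Euclidean (axiom 5): no — 1 R 2 and 1 R 4, but not 2 R 4.
So F validates K, T; KTB would additionally require R to be symmetric. The strongest is T.

T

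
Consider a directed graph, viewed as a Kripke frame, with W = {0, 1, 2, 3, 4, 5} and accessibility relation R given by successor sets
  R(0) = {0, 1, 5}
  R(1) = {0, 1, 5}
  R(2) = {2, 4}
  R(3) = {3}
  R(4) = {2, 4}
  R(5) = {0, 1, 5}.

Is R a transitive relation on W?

Transitive: yes — every two-step R-path is closed by a direct edge.

Yes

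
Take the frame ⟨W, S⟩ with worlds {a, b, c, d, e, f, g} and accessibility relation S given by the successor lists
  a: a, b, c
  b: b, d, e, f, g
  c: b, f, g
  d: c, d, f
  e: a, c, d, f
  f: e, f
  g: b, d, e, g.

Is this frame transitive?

Transitive: no — a S b and b S d, but not a S d.

No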